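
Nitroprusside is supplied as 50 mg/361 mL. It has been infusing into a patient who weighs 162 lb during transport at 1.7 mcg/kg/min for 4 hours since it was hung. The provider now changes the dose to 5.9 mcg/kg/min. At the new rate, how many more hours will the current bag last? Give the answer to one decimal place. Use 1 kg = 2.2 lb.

0.8 hours

Initial rate:
Weight = 162 lb ÷ 2.2 lb/kg = 73.63636 kg
Dose = 1.7 mcg/kg/min × 73.63636 kg = 125.1818 mcg/min
125.1818 mcg/min × 60 min/hr = 7510.909 mcg/hr
Concentration = 50 mg ÷ 361 mL = 0.1385042 mg/mL = 138.5042 mcg/mL
Rate = 7510.909 mcg/hr ÷ 138.5042 mcg/mL = 54.22876 mL/hr
Volume infused so far = 54.22876 mL/hr × 4 hr = 216.9151 mL
Volume remaining = 361 − 216.9151 = 144.0849 mL
New rate:
Dose = 5.9 mcg/kg/min × 73.63636 kg = 434.4545 mcg/min
434.4545 mcg/min × 60 min/hr = 26067.27 mcg/hr
Rate = 26067.27 mcg/hr ÷ 138.5042 mcg/mL = 188.2057 mL/hr
Time remaining = 144.0849 mL ÷ 188.2057 mL/hr = 0.7655716 hr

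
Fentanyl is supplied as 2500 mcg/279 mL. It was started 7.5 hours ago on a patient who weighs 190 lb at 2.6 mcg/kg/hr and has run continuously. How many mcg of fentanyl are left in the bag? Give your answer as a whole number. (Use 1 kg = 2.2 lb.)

816 mcg

Weight = 190 lb ÷ 2.2 lb/kg = 86.36364 kg
Dose = 2.6 mcg/kg/hr × 86.36364 kg = 224.5455 mcg/hr
Concentration = 2500 mcg ÷ 279 mL = 8.960573 mcg/mL
Rate = 224.5455 mcg/hr ÷ 8.960573 mcg/mL = 25.05927 mL/hr
Volume infused = 25.05927 mL/hr × 7.5 hr = 187.9445 mL
Volume remaining = 279 − 187.9445 = 91.05545 mL
Drug remaining = 91.05545 mL × 8.960573 mcg/mL = 815.9091 mcg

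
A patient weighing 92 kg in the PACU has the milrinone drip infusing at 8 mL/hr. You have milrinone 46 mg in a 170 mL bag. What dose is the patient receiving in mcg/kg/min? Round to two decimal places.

Concentration = 46 mg ÷ 170 mL = 0.2705882 mg/mL = 270.5882 mcg/mL
Drug rate = 8 mL/hr × 270.5882 mcg/mL = 2164.706 mcg/hr
2164.706 mcg/hr ÷ 60 min/hr = 36.07843 mcg/min
36.07843 mcg/min ÷ 92 kg = 0.3921569 mcg/kg/min

0.39 mcg/kg/min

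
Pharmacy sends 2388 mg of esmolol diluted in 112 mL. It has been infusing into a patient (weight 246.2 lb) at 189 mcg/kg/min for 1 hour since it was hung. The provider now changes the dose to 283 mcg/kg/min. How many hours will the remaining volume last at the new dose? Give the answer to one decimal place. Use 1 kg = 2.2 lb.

Initial rate:
Weight = 246.2 lb ÷ 2.2 lb/kg = 111.9091 kg
Dose = 189 mcg/kg/min × 111.9091 kg = 21150.82 mcg/min
21150.82 mcg/min × 60 min/hr = 1269049 mcg/hr
Concentration = 2388 mg ÷ 112 mL = 21.32143 mg/mL = 21321.43 mcg/mL
Rate = 1269049 mcg/hr ÷ 21321.43 mcg/mL = 59.51989 mL/hr
Volume infused so far = 59.51989 mL/hr × 1 hr = 59.51989 mL
Volume remaining = 112 − 59.51989 = 52.48011 mL
New rate:
Dose = 283 mcg/kg/min × 111.9091 kg = 31670.27 mcg/min
31670.27 mcg/min × 60 min/hr = 1900216 mcg/hr
Rate = 1900216 mcg/hr ÷ 21321.43 mcg/mL = 89.12238 mL/hr
Time remaining = 52.48011 mL ÷ 89.12238 mL/hr = 0.5888545 hr

0.6 hours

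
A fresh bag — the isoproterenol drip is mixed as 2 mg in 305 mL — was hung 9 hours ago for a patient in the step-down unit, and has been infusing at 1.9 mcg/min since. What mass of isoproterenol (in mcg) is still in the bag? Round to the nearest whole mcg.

974 mcg

1.9 mcg/min × 60 min/hr = 114 mcg/hr
Concentration = 2 mg ÷ 305 mL = 0.006557377 mg/mL = 6.557377 mcg/mL
Rate = 114 mcg/hr ÷ 6.557377 mcg/mL = 17.385 mL/hr
Volume infused = 17.385 mL/hr × 9 hr = 156.465 mL
Volume remaining = 305 − 156.465 = 148.535 mL
Drug remaining = 148.535 mL × 6.557377 mcg/mL = 974 mcg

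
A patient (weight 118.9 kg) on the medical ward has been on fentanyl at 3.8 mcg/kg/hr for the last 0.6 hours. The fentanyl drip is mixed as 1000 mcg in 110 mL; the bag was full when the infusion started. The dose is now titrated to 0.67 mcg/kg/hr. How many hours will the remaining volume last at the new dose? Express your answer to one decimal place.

Initial rate:
Dose = 3.8 mcg/kg/hr × 118.9 kg = 451.82 mcg/hr
Concentration = 1000 mcg ÷ 110 mL = 9.090909 mcg/mL
Rate = 451.82 mcg/hr ÷ 9.090909 mcg/mL = 49.7002 mL/hr
Volume infused so far = 49.7002 mL/hr × 0.6 hr = 29.82012 mL
Volume remaining = 110 − 29.82012 = 80.17988 mL
New rate:
Dose = 0.67 mcg/kg/hr × 118.9 kg = 79.663 mcg/hr
Rate = 79.663 mcg/hr ÷ 9.090909 mcg/mL = 8.76293 mL/hr
Time remaining = 80.17988 mL ÷ 8.76293 mL/hr = 9.149894 hr

9.1 hours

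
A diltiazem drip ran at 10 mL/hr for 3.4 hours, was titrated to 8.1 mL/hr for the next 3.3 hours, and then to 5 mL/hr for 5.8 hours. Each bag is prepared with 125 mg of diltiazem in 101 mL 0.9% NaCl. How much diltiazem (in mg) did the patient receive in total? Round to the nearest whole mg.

111 mg

Concentration = 125 mg ÷ 101 mL = 1.237624 mg/mL
Stage 1: 10 mL/hr × 3.4 hr = 34 mL → 34 mL × 1.237624 mg/mL = 42.07921 mg
Stage 2: 8.1 mL/hr × 3.3 hr = 26.73 mL → 26.73 mL × 1.237624 mg/mL = 33.08168 mg
Stage 3: 5 mL/hr × 5.8 hr = 29 mL → 29 mL × 1.237624 mg/mL = 35.89109 mg
Total = 42.07921 + 33.08168 + 35.89109 = 111.052 mg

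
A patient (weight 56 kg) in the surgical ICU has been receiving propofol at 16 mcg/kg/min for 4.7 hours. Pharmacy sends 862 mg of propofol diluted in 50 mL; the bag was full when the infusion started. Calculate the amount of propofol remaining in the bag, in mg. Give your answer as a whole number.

609 mg

Dose = 16 mcg/kg/min × 56 kg = 896 mcg/min
896 mcg/min × 60 min/hr = 53760 mcg/hr
Concentration = 862 mg ÷ 50 mL = 17.24 mg/mL = 17240 mcg/mL
Rate = 53760 mcg/hr ÷ 17240 mcg/mL = 3.118329 mL/hr
Volume infused = 3.118329 mL/hr × 4.7 hr = 14.65615 mL
Volume remaining = 50 − 14.65615 = 35.34385 mL
Drug remaining = 35.34385 mL × 17240 mcg/mL = 609328 mcg = 609.328 mg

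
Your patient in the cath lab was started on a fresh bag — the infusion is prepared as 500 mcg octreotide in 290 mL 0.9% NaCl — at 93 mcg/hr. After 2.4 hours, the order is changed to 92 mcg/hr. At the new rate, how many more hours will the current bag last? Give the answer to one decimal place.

Initial rate:
Concentration = 500 mcg ÷ 290 mL = 1.724138 mcg/mL
Rate = 93 mcg/hr ÷ 1.724138 mcg/mL = 53.94 mL/hr
Volume infused so far = 53.94 mL/hr × 2.4 hr = 129.456 mL
Volume remaining = 290 − 129.456 = 160.544 mL
New rate:
Rate = 92 mcg/hr ÷ 1.724138 mcg/mL = 53.36 mL/hr
Time remaining = 160.544 mL ÷ 53.36 mL/hr = 3.008696 hr

3.0 hours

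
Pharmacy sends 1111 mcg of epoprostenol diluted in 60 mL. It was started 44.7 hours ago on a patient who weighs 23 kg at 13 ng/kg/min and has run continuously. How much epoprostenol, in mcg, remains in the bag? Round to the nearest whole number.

Dose = 13 ng/kg/min × 23 kg = 299 ng/min
299 ng/min × 60 min/hr = 17940 ng/hr
Concentration = 1111 mcg ÷ 60 mL = 18.51667 mcg/mL = 18516.67 ng/mL
Rate = 17940 ng/hr ÷ 18516.67 ng/mL = 0.9688569 mL/hr
Volume infused = 0.9688569 mL/hr × 44.7 hr = 43.3079 mL
Volume remaining = 60 − 43.3079 = 16.6921 mL
Drug remaining = 16.6921 mL × 18516.67 ng/mL = 309082 ng = 309.082 mcg

309 mcg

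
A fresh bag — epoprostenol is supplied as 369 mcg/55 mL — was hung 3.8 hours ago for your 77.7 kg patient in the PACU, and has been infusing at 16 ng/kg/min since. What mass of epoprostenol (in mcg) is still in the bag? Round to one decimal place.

Dose = 16 ng/kg/min × 77.7 kg = 1243.2 ng/min
1243.2 ng/min × 60 min/hr = 74592 ng/hr
Concentration = 369 mcg ÷ 55 mL = 6.709091 mcg/mL = 6709.091 ng/mL
Rate = 74592 ng/hr ÷ 6709.091 ng/mL = 11.11805 mL/hr
Volume infused = 11.11805 mL/hr × 3.8 hr = 42.24859 mL
Volume remaining = 55 − 42.24859 = 12.75141 mL
Drug remaining = 12.75141 mL × 6709.091 ng/mL = 85550.4 ng = 85.5504 mcg

85.6 mcg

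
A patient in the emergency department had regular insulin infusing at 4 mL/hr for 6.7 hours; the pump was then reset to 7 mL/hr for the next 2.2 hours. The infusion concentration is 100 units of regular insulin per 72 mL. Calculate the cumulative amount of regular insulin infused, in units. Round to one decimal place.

Concentration = 100 units ÷ 72 mL = 1.388889 units/mL
Stage 1: 4 mL/hr × 6.7 hr = 26.8 mL → 26.8 mL × 1.388889 units/mL = 37.22222 units
Stage 2: 7 mL/hr × 2.2 hr = 15.4 mL → 15.4 mL × 1.388889 units/mL = 21.38889 units
Total = 37.22222 + 21.38889 = 58.61111 units

58.6 units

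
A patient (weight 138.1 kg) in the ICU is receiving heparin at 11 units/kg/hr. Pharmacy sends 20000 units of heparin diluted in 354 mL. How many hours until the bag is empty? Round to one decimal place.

Dose = 11 units/kg/hr × 138.1 kg = 1519.1 units/hr
Concentration = 20000 units ÷ 354 mL = 56.49718 units/mL
Rate = 1519.1 units/hr ÷ 56.49718 units/mL = 26.88807 mL/hr
Duration = 354 mL ÷ 26.88807 mL/hr = 13.16569 hr

13.2 hours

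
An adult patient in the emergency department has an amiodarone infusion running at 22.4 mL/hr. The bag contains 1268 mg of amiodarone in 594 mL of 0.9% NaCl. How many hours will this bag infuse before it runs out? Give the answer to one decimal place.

Duration = 594 mL ÷ 22.4 mL/hr = 26.51786 hr

26.5 hours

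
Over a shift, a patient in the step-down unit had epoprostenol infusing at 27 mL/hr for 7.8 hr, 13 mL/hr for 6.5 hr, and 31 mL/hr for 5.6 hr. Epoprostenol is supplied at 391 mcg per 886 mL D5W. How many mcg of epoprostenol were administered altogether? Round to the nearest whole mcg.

207 mcg

Concentration = 391 mcg ÷ 886 mL = 0.4413093 mcg/mL
Stage 1: 27 mL/hr × 7.8 hr = 210.6 mL → 210.6 mL × 0.4413093 mcg/mL = 92.93973 mcg
Stage 2: 13 mL/hr × 6.5 hr = 84.5 mL → 84.5 mL × 0.4413093 mcg/mL = 37.29063 mcg
Stage 3: 31 mL/hr × 5.6 hr = 173.6 mL → 173.6 mL × 0.4413093 mcg/mL = 76.61129 mcg
Total = 92.93973 + 37.29063 + 76.61129 = 206.8416 mcg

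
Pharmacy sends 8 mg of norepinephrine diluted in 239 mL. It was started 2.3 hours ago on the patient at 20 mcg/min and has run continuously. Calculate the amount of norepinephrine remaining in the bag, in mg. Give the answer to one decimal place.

20 mcg/min × 60 min/hr = 1200 mcg/hr
Concentration = 8 mg ÷ 239 mL = 0.0334728 mg/mL = 33.4728 mcg/mL
Rate = 1200 mcg/hr ÷ 33.4728 mcg/mL = 35.85 mL/hr
Volume infused = 35.85 mL/hr × 2.3 hr = 82.455 mL
Volume remaining = 239 − 82.455 = 156.545 mL
Drug remaining = 156.545 mL × 33.4728 mcg/mL = 5240 mcg = 5.24 mg

5.2 mg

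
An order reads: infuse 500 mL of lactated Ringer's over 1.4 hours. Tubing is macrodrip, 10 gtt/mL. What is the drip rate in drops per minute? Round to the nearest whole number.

500 mL ÷ (1.4 hr × 60 = 84 min) = 5.952381 mL/min
5.952381 mL/min × 10 gtt/mL = 59.52381 gtt/min

60 gtt/min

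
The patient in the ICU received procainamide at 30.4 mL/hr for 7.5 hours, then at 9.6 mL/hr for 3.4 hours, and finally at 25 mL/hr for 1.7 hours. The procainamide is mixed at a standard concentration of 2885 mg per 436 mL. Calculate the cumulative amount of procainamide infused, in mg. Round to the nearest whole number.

Concentration = 2885 mg ÷ 436 mL = 6.616972 mg/mL
Stage 1: 30.4 mL/hr × 7.5 hr = 228 mL → 228 mL × 6.616972 mg/mL = 1508.67 mg
Stage 2: 9.6 mL/hr × 3.4 hr = 32.64 mL → 32.64 mL × 6.616972 mg/mL = 215.978 mg
Stage 3: 25 mL/hr × 1.7 hr = 42.5 mL → 42.5 mL × 6.616972 mg/mL = 281.2213 mg
Total = 1508.67 + 215.978 + 281.2213 = 2005.869 mg

2006 mg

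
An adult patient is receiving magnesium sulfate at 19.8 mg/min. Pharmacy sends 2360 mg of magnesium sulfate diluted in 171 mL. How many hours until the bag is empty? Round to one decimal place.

2.0 hours

19.8 mg/min × 60 min/hr = 1188 mg/hr
Concentration = 2360 mg ÷ 171 mL = 13.80117 mg/mL
Rate = 1188 mg/hr ÷ 13.80117 mg/mL = 86.07966 mL/hr
Duration = 171 mL ÷ 86.07966 mL/hr = 1.986532 hr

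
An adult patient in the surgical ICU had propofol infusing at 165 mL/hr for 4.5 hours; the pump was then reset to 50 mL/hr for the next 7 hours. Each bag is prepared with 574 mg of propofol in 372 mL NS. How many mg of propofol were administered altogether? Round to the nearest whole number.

Concentration = 574 mg ÷ 372 mL = 1.543011 mg/mL
Stage 1: 165 mL/hr × 4.5 hr = 742.5 mL → 742.5 mL × 1.543011 mg/mL = 1145.685 mg
Stage 2: 50 mL/hr × 7 hr = 350 mL → 350 mL × 1.543011 mg/mL = 540.0538 mg
Total = 1145.685 + 540.0538 = 1685.739 mg

1686 mg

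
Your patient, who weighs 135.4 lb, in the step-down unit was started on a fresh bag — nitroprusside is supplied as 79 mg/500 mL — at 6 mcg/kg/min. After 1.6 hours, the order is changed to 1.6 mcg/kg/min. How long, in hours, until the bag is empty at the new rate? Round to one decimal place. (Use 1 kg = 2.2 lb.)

7.4 hours

Initial rate:
Weight = 135.4 lb ÷ 2.2 lb/kg = 61.54545 kg
Dose = 6 mcg/kg/min × 61.54545 kg = 369.2727 mcg/min
369.2727 mcg/min × 60 min/hr = 22156.36 mcg/hr
Concentration = 79 mg ÷ 500 mL = 0.158 mg/mL = 158 mcg/mL
Rate = 22156.36 mcg/hr ÷ 158 mcg/mL = 140.2301 mL/hr
Volume infused so far = 140.2301 mL/hr × 1.6 hr = 224.3682 mL
Volume remaining = 500 − 224.3682 = 275.6318 mL
New rate:
Dose = 1.6 mcg/kg/min × 61.54545 kg = 98.47273 mcg/min
98.47273 mcg/min × 60 min/hr = 5908.364 mcg/hr
Rate = 5908.364 mcg/hr ÷ 158 mcg/mL = 37.39471 mL/hr
Time remaining = 275.6318 mL ÷ 37.39471 mL/hr = 7.370876 hr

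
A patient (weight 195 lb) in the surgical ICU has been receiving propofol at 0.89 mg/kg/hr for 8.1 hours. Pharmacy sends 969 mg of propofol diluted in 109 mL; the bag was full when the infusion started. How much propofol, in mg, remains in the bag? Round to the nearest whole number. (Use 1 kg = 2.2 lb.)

330 mg

Weight = 195 lb ÷ 2.2 lb/kg = 88.63636 kg
Dose = 0.89 mg/kg/hr × 88.63636 kg = 78.88636 mg/hr
Concentration = 969 mg ÷ 109 mL = 8.889908 mg/mL
Rate = 78.88636 mg/hr ÷ 8.889908 mg/mL = 8.873698 mL/hr
Volume infused = 8.873698 mL/hr × 8.1 hr = 71.87696 mL
Volume remaining = 109 − 71.87696 = 37.12304 mL
Drug remaining = 37.12304 mL × 8.889908 mg/mL = 330.0205 mg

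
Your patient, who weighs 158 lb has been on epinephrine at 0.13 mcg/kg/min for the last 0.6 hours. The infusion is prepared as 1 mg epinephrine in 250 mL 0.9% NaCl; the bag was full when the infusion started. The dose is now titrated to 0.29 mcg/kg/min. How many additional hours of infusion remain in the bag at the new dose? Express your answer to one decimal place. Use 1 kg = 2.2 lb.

Initial rate:
Weight = 158 lb ÷ 2.2 lb/kg = 71.81818 kg
Dose = 0.13 mcg/kg/min × 71.81818 kg = 9.336364 mcg/min
9.336364 mcg/min × 60 min/hr = 560.1818 mcg/hr
Concentration = 1 mg ÷ 250 mL = 0.004 mg/mL = 4 mcg/mL
Rate = 560.1818 mcg/hr ÷ 4 mcg/mL = 140.0455 mL/hr
Volume infused so far = 140.0455 mL/hr × 0.6 hr = 84.02727 mL
Volume remaining = 250 − 84.02727 = 165.9727 mL
New rate:
Dose = 0.29 mcg/kg/min × 71.81818 kg = 20.82727 mcg/min
20.82727 mcg/min × 60 min/hr = 1249.636 mcg/hr
Rate = 1249.636 mcg/hr ÷ 4 mcg/mL = 312.4091 mL/hr
Time remaining = 165.9727 mL ÷ 312.4091 mL/hr = 0.5312673 hr

0.5 hours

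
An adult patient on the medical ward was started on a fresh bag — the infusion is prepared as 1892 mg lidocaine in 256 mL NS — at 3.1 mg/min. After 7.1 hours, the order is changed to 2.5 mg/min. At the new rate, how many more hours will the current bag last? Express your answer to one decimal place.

3.8 hours

Initial rate:
3.1 mg/min × 60 min/hr = 186 mg/hr
Concentration = 1892 mg ÷ 256 mL = 7.390625 mg/mL
Rate = 186 mg/hr ÷ 7.390625 mg/mL = 25.16702 mL/hr
Volume infused so far = 25.16702 mL/hr × 7.1 hr = 178.6858 mL
Volume remaining = 256 − 178.6858 = 77.31416 mL
New rate:
2.5 mg/min × 60 min/hr = 150 mg/hr
Rate = 150 mg/hr ÷ 7.390625 mg/mL = 20.29598 mL/hr
Time remaining = 77.31416 mL ÷ 20.29598 mL/hr = 3.809333 hr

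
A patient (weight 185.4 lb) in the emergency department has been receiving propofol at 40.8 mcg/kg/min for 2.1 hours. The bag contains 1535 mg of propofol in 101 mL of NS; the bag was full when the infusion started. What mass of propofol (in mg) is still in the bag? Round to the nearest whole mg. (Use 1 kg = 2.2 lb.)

Weight = 185.4 lb ÷ 2.2 lb/kg = 84.27273 kg
Dose = 40.8 mcg/kg/min × 84.27273 kg = 3438.327 mcg/min
3438.327 mcg/min × 60 min/hr = 206299.6 mcg/hr
Concentration = 1535 mg ÷ 101 mL = 15.19802 mg/mL = 15198.02 mcg/mL
Rate = 206299.6 mcg/hr ÷ 15198.02 mcg/mL = 13.57411 mL/hr
Volume infused = 13.57411 mL/hr × 2.1 hr = 28.50564 mL
Volume remaining = 101 − 28.50564 = 72.49436 mL
Drug remaining = 72.49436 mL × 15198.02 mcg/mL = 1101771 mcg = 1101.771 mg

1102 mg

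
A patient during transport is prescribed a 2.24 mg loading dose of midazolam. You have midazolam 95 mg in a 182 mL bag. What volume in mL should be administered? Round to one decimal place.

Concentration = 95 mg ÷ 182 mL = 0.521978 mg/mL
Volume = 2.24 mg ÷ 0.521978 mg/mL = 4.291368 mL

4.3 mL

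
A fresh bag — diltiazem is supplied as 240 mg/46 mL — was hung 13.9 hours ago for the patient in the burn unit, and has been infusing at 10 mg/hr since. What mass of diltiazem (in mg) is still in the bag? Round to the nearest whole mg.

101 mg

Concentration = 240 mg ÷ 46 mL = 5.217391 mg/mL
Rate = 10 mg/hr ÷ 5.217391 mg/mL = 1.916667 mL/hr
Volume infused = 1.916667 mL/hr × 13.9 hr = 26.64167 mL
Volume remaining = 46 − 26.64167 = 19.35833 mL
Drug remaining = 19.35833 mL × 5.217391 mg/mL = 101 mg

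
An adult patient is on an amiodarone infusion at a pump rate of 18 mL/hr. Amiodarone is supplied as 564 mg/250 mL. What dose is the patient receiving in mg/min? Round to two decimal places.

0.68 mg/min

Concentration = 564 mg ÷ 250 mL = 2.256 mg/mL
Drug rate = 18 mL/hr × 2.256 mg/mL = 40.608 mg/hr
40.608 mg/hr ÷ 60 min/hr = 0.6768 mg/min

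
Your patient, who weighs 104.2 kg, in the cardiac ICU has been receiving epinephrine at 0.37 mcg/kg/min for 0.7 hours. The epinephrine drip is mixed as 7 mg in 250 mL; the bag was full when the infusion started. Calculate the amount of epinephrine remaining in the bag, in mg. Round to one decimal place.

Dose = 0.37 mcg/kg/min × 104.2 kg = 38.554 mcg/min
38.554 mcg/min × 60 min/hr = 2313.24 mcg/hr
Concentration = 7 mg ÷ 250 mL = 0.028 mg/mL = 28 mcg/mL
Rate = 2313.24 mcg/hr ÷ 28 mcg/mL = 82.61571 mL/hr
Volume infused = 82.61571 mL/hr × 0.7 hr = 57.831 mL
Volume remaining = 250 − 57.831 = 192.169 mL
Drug remaining = 192.169 mL × 28 mcg/mL = 5380.732 mcg = 5.380732 mg

5.4 mg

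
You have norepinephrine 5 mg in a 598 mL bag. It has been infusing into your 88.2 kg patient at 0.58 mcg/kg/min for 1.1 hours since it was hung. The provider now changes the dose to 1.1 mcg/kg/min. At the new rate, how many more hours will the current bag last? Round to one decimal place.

0.3 hours

Initial rate:
Dose = 0.58 mcg/kg/min × 88.2 kg = 51.156 mcg/min
51.156 mcg/min × 60 min/hr = 3069.36 mcg/hr
Concentration = 5 mg ÷ 598 mL = 0.008361204 mg/mL = 8.361204 mcg/mL
Rate = 3069.36 mcg/hr ÷ 8.361204 mcg/mL = 367.0955 mL/hr
Volume infused so far = 367.0955 mL/hr × 1.1 hr = 403.805 mL
Volume remaining = 598 − 403.805 = 194.195 mL
New rate:
Dose = 1.1 mcg/kg/min × 88.2 kg = 97.02 mcg/min
97.02 mcg/min × 60 min/hr = 5821.2 mcg/hr
Rate = 5821.2 mcg/hr ÷ 8.361204 mcg/mL = 696.2155 mL/hr
Time remaining = 194.195 mL ÷ 696.2155 mL/hr = 0.2789294 hr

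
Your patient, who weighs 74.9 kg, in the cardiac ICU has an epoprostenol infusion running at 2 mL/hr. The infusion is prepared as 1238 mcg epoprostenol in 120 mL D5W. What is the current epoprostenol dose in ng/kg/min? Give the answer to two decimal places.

4.59 ng/kg/min

Concentration = 1238 mcg ÷ 120 mL = 10.31667 mcg/mL = 10316.67 ng/mL
Drug rate = 2 mL/hr × 10316.67 ng/mL = 20633.33 ng/hr
20633.33 ng/hr ÷ 60 min/hr = 343.8889 ng/min
343.8889 ng/min ÷ 74.9 kg = 4.591307 ng/kg/min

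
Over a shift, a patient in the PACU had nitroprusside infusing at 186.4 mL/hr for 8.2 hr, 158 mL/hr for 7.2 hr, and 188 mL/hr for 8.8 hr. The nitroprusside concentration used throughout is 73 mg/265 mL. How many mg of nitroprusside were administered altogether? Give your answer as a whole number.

Concentration = 73 mg ÷ 265 mL = 0.2754717 mg/mL
Stage 1: 186.4 mL/hr × 8.2 hr = 1528.48 mL → 1528.48 mL × 0.2754717 mg/mL = 421.053 mg
Stage 2: 158 mL/hr × 7.2 hr = 1137.6 mL → 1137.6 mL × 0.2754717 mg/mL = 313.3766 mg
Stage 3: 188 mL/hr × 8.8 hr = 1654.4 mL → 1654.4 mL × 0.2754717 mg/mL = 455.7404 mg
Total = 421.053 + 313.3766 + 455.7404 = 1190.17 mg

1190 mg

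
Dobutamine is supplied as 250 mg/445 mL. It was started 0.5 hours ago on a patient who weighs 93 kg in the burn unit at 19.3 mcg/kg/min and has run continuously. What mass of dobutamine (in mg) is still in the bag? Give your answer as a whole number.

196 mg

Dose = 19.3 mcg/kg/min × 93 kg = 1794.9 mcg/min
1794.9 mcg/min × 60 min/hr = 107694 mcg/hr
Concentration = 250 mg ÷ 445 mL = 0.5617978 mg/mL = 561.7978 mcg/mL
Rate = 107694 mcg/hr ÷ 561.7978 mcg/mL = 191.6953 mL/hr
Volume infused = 191.6953 mL/hr × 0.5 hr = 95.84766 mL
Volume remaining = 445 − 95.84766 = 349.1523 mL
Drug remaining = 349.1523 mL × 561.7978 mcg/mL = 196153 mcg = 196.153 mg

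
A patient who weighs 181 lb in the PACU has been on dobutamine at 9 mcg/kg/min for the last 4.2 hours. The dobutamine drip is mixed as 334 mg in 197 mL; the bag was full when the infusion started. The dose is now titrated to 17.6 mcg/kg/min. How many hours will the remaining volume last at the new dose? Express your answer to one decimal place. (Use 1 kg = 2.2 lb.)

1.7 hours

Initial rate:
Weight = 181 lb ÷ 2.2 lb/kg = 82.27273 kg
Dose = 9 mcg/kg/min × 82.27273 kg = 740.4545 mcg/min
740.4545 mcg/min × 60 min/hr = 44427.27 mcg/hr
Concentration = 334 mg ÷ 197 mL = 1.695431 mg/mL = 1695.431 mcg/mL
Rate = 44427.27 mcg/hr ÷ 1695.431 mcg/mL = 26.20411 mL/hr
Volume infused so far = 26.20411 mL/hr × 4.2 hr = 110.0573 mL
Volume remaining = 197 − 110.0573 = 86.94274 mL
New rate:
Dose = 17.6 mcg/kg/min × 82.27273 kg = 1448 mcg/min
1448 mcg/min × 60 min/hr = 86880 mcg/hr
Rate = 86880 mcg/hr ÷ 1695.431 mcg/mL = 51.24359 mL/hr
Time remaining = 86.94274 mL ÷ 51.24359 mL/hr = 1.696656 hr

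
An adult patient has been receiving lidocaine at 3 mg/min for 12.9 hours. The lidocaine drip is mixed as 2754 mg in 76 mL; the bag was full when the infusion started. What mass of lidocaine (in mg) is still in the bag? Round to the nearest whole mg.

3 mg/min × 60 min/hr = 180 mg/hr
Concentration = 2754 mg ÷ 76 mL = 36.23684 mg/mL
Rate = 180 mg/hr ÷ 36.23684 mg/mL = 4.96732 mL/hr
Volume infused = 4.96732 mL/hr × 12.9 hr = 64.07843 mL
Volume remaining = 76 − 64.07843 = 11.92157 mL
Drug remaining = 11.92157 mL × 36.23684 mg/mL = 432 mg

432 mg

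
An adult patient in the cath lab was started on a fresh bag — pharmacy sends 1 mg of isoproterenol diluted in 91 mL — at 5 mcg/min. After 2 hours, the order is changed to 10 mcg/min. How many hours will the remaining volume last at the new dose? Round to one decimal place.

0.7 hours

Initial rate:
5 mcg/min × 60 min/hr = 300 mcg/hr
Concentration = 1 mg ÷ 91 mL = 0.01098901 mg/mL = 10.98901 mcg/mL
Rate = 300 mcg/hr ÷ 10.98901 mcg/mL = 27.3 mL/hr
Volume infused so far = 27.3 mL/hr × 2 hr = 54.6 mL
Volume remaining = 91 − 54.6 = 36.4 mL
New rate:
10 mcg/min × 60 min/hr = 600 mcg/hr
Rate = 600 mcg/hr ÷ 10.98901 mcg/mL = 54.6 mL/hr
Time remaining = 36.4 mL ÷ 54.6 mL/hr = 0.6666667 hr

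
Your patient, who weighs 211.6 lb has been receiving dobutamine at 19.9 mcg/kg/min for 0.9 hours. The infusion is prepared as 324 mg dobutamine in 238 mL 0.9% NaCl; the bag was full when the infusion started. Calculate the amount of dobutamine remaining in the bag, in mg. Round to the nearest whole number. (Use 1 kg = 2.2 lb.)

221 mg

Weight = 211.6 lb ÷ 2.2 lb/kg = 96.18182 kg
Dose = 19.9 mcg/kg/min × 96.18182 kg = 1914.018 mcg/min
1914.018 mcg/min × 60 min/hr = 114841.1 mcg/hr
Concentration = 324 mg ÷ 238 mL = 1.361345 mg/mL = 1361.345 mcg/mL
Rate = 114841.1 mcg/hr ÷ 1361.345 mcg/mL = 84.35858 mL/hr
Volume infused = 84.35858 mL/hr × 0.9 hr = 75.92272 mL
Volume remaining = 238 − 75.92272 = 162.0773 mL
Drug remaining = 162.0773 mL × 1361.345 mcg/mL = 220643 mcg = 220.643 mg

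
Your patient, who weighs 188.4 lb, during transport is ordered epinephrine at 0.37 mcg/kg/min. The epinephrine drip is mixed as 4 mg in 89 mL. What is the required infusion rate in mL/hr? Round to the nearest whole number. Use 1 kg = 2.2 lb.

Weight = 188.4 lb ÷ 2.2 lb/kg = 85.63636 kg
Dose = 0.37 mcg/kg/min × 85.63636 kg = 31.68545 mcg/min
31.68545 mcg/min × 60 min/hr = 1901.127 mcg/hr
Concentration = 4 mg ÷ 89 mL = 0.04494382 mg/mL = 44.94382 mcg/mL
Rate = 1901.127 mcg/hr ÷ 44.94382 mcg/mL = 42.30008 mL/hr

42 mL/hr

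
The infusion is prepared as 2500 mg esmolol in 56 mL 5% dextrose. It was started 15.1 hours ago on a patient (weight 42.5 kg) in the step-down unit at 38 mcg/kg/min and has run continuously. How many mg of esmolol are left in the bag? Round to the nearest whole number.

Dose = 38 mcg/kg/min × 42.5 kg = 1615 mcg/min
1615 mcg/min × 60 min/hr = 96900 mcg/hr
Concentration = 2500 mg ÷ 56 mL = 44.64286 mg/mL = 44642.86 mcg/mL
Rate = 96900 mcg/hr ÷ 44642.86 mcg/mL = 2.17056 mL/hr
Volume infused = 2.17056 mL/hr × 15.1 hr = 32.77546 mL
Volume remaining = 56 − 32.77546 = 23.22454 mL
Drug remaining = 23.22454 mL × 44642.86 mcg/mL = 1036810 mcg = 1036.81 mg

1037 mg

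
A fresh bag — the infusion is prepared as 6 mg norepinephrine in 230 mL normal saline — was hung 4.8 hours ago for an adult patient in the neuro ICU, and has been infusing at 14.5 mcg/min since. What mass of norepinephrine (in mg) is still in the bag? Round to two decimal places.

1.82 mg

14.5 mcg/min × 60 min/hr = 870 mcg/hr
Concentration = 6 mg ÷ 230 mL = 0.02608696 mg/mL = 26.08696 mcg/mL
Rate = 870 mcg/hr ÷ 26.08696 mcg/mL = 33.35 mL/hr
Volume infused = 33.35 mL/hr × 4.8 hr = 160.08 mL
Volume remaining = 230 − 160.08 = 69.92 mL
Drug remaining = 69.92 mL × 26.08696 mcg/mL = 1824 mcg = 1.824 mg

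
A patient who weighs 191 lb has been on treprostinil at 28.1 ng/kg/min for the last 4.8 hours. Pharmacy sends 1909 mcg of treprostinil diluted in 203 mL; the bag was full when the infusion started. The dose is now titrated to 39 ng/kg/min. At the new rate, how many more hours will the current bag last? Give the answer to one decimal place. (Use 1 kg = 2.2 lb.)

Initial rate:
Weight = 191 lb ÷ 2.2 lb/kg = 86.81818 kg
Dose = 28.1 ng/kg/min × 86.81818 kg = 2439.591 ng/min
2439.591 ng/min × 60 min/hr = 146375.5 ng/hr
Concentration = 1909 mcg ÷ 203 mL = 9.403941 mcg/mL = 9403.941 ng/mL
Rate = 146375.5 ng/hr ÷ 9403.941 ng/mL = 15.56533 mL/hr
Volume infused so far = 15.56533 mL/hr × 4.8 hr = 74.71359 mL
Volume remaining = 203 − 74.71359 = 128.2864 mL
New rate:
Dose = 39 ng/kg/min × 86.81818 kg = 3385.909 ng/min
3385.909 ng/min × 60 min/hr = 203154.5 ng/hr
Rate = 203154.5 ng/hr ÷ 9403.941 ng/mL = 21.60313 mL/hr
Time remaining = 128.2864 mL ÷ 21.60313 mL/hr = 5.938326 hr

5.9 hours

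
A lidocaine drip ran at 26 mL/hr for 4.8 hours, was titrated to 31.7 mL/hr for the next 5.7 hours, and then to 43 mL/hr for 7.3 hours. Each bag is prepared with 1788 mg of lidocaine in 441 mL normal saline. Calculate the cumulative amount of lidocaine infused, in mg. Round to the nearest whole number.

Concentration = 1788 mg ÷ 441 mL = 4.054422 mg/mL
Stage 1: 26 mL/hr × 4.8 hr = 124.8 mL → 124.8 mL × 4.054422 mg/mL = 505.9918 mg
Stage 2: 31.7 mL/hr × 5.7 hr = 180.69 mL → 180.69 mL × 4.054422 mg/mL = 732.5935 mg
Stage 3: 43 mL/hr × 7.3 hr = 313.9 mL → 313.9 mL × 4.054422 mg/mL = 1272.683 mg
Total = 505.9918 + 732.5935 + 1272.683 = 2511.268 mg

2511 mg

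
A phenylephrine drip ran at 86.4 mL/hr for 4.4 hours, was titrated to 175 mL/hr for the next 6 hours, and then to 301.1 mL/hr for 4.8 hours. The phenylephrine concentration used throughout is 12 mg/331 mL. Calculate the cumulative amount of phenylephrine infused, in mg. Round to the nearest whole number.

104 mg

Concentration = 12 mg ÷ 331 mL = 0.03625378 mg/mL
Stage 1: 86.4 mL/hr × 4.4 hr = 380.16 mL → 380.16 mL × 0.03625378 mg/mL = 13.78224 mg
Stage 2: 175 mL/hr × 6 hr = 1050 mL → 1050 mL × 0.03625378 mg/mL = 38.06647 mg
Stage 3: 301.1 mL/hr × 4.8 hr = 1445.28 mL → 1445.28 mL × 0.03625378 mg/mL = 52.39686 mg
Total = 13.78224 + 38.06647 + 52.39686 = 104.2456 mg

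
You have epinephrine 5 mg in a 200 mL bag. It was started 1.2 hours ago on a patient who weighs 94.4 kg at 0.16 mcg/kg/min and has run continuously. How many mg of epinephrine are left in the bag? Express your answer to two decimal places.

3.91 mg

Dose = 0.16 mcg/kg/min × 94.4 kg = 15.104 mcg/min
15.104 mcg/min × 60 min/hr = 906.24 mcg/hr
Concentration = 5 mg ÷ 200 mL = 0.025 mg/mL = 25 mcg/mL
Rate = 906.24 mcg/hr ÷ 25 mcg/mL = 36.2496 mL/hr
Volume infused = 36.2496 mL/hr × 1.2 hr = 43.49952 mL
Volume remaining = 200 − 43.49952 = 156.5005 mL
Drug remaining = 156.5005 mL × 25 mcg/mL = 3912.512 mcg = 3.912512 mg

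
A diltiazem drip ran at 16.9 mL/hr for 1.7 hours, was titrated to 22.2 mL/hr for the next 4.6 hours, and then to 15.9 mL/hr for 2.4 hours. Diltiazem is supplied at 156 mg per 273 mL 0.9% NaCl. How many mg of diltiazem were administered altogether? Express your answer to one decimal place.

96.6 mg

Concentration = 156 mg ÷ 273 mL = 0.5714286 mg/mL
Stage 1: 16.9 mL/hr × 1.7 hr = 28.73 mL → 28.73 mL × 0.5714286 mg/mL = 16.41714 mg
Stage 2: 22.2 mL/hr × 4.6 hr = 102.12 mL → 102.12 mL × 0.5714286 mg/mL = 58.35429 mg
Stage 3: 15.9 mL/hr × 2.4 hr = 38.16 mL → 38.16 mL × 0.5714286 mg/mL = 21.80571 mg
Total = 16.41714 + 58.35429 + 21.80571 = 96.57714 mg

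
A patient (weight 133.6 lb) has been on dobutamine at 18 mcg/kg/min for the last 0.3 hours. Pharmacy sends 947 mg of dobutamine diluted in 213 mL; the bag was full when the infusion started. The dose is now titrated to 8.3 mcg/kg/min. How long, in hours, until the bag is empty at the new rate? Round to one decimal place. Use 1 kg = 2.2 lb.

30.7 hours

Initial rate:
Weight = 133.6 lb ÷ 2.2 lb/kg = 60.72727 kg
Dose = 18 mcg/kg/min × 60.72727 kg = 1093.091 mcg/min
1093.091 mcg/min × 60 min/hr = 65585.45 mcg/hr
Concentration = 947 mg ÷ 213 mL = 4.446009 mg/mL = 4446.009 mcg/mL
Rate = 65585.45 mcg/hr ÷ 4446.009 mcg/mL = 14.75153 mL/hr
Volume infused so far = 14.75153 mL/hr × 0.3 hr = 4.42546 mL
Volume remaining = 213 − 4.42546 = 208.5745 mL
New rate:
Dose = 8.3 mcg/kg/min × 60.72727 kg = 504.0364 mcg/min
504.0364 mcg/min × 60 min/hr = 30242.18 mcg/hr
Rate = 30242.18 mcg/hr ÷ 4446.009 mcg/mL = 6.802096 mL/hr
Time remaining = 208.5745 mL ÷ 6.802096 mL/hr = 30.66328 hr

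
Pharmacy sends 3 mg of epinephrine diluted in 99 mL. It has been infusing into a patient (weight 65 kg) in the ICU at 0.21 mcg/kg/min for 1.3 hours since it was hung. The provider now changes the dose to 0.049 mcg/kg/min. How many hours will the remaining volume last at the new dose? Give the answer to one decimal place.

10.1 hours

Initial rate:
Dose = 0.21 mcg/kg/min × 65 kg = 13.65 mcg/min
13.65 mcg/min × 60 min/hr = 819 mcg/hr
Concentration = 3 mg ÷ 99 mL = 0.03030303 mg/mL = 30.30303 mcg/mL
Rate = 819 mcg/hr ÷ 30.30303 mcg/mL = 27.027 mL/hr
Volume infused so far = 27.027 mL/hr × 1.3 hr = 35.1351 mL
Volume remaining = 99 − 35.1351 = 63.8649 mL
New rate:
Dose = 0.049 mcg/kg/min × 65 kg = 3.185 mcg/min
3.185 mcg/min × 60 min/hr = 191.1 mcg/hr
Rate = 191.1 mcg/hr ÷ 30.30303 mcg/mL = 6.3063 mL/hr
Time remaining = 63.8649 mL ÷ 6.3063 mL/hr = 10.12716 hr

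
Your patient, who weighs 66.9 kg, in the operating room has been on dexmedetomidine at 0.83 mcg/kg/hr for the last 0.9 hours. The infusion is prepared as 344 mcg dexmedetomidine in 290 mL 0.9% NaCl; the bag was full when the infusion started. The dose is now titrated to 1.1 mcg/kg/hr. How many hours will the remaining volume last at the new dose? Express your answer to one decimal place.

4.0 hours

Initial rate:
Dose = 0.83 mcg/kg/hr × 66.9 kg = 55.527 mcg/hr
Concentration = 344 mcg ÷ 290 mL = 1.186207 mcg/mL
Rate = 55.527 mcg/hr ÷ 1.186207 mcg/mL = 46.81055 mL/hr
Volume infused so far = 46.81055 mL/hr × 0.9 hr = 42.1295 mL
Volume remaining = 290 − 42.1295 = 247.8705 mL
New rate:
Dose = 1.1 mcg/kg/hr × 66.9 kg = 73.59 mcg/hr
Rate = 73.59 mcg/hr ÷ 1.186207 mcg/mL = 62.03808 mL/hr
Time remaining = 247.8705 mL ÷ 62.03808 mL/hr = 3.995457 hr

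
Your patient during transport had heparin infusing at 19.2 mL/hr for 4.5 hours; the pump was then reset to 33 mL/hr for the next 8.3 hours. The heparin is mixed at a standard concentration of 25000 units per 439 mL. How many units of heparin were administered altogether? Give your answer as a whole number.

Concentration = 25000 units ÷ 439 mL = 56.94761 units/mL
Stage 1: 19.2 mL/hr × 4.5 hr = 86.4 mL → 86.4 mL × 56.94761 units/mL = 4920.273 units
Stage 2: 33 mL/hr × 8.3 hr = 273.9 mL → 273.9 mL × 56.94761 units/mL = 15597.95 units
Total = 4920.273 + 15597.95 = 20518.22 units

20518 units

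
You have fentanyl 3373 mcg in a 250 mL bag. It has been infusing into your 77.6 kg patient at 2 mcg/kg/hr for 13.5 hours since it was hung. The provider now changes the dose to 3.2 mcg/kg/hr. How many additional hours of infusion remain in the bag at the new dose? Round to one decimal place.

5.1 hours

Initial rate:
Dose = 2 mcg/kg/hr × 77.6 kg = 155.2 mcg/hr
Concentration = 3373 mcg ÷ 250 mL = 13.492 mcg/mL
Rate = 155.2 mcg/hr ÷ 13.492 mcg/mL = 11.50311 mL/hr
Volume infused so far = 11.50311 mL/hr × 13.5 hr = 155.292 mL
Volume remaining = 250 − 155.292 = 94.70798 mL
New rate:
Dose = 3.2 mcg/kg/hr × 77.6 kg = 248.32 mcg/hr
Rate = 248.32 mcg/hr ÷ 13.492 mcg/mL = 18.40498 mL/hr
Time remaining = 94.70798 mL ÷ 18.40498 mL/hr = 5.14578 hr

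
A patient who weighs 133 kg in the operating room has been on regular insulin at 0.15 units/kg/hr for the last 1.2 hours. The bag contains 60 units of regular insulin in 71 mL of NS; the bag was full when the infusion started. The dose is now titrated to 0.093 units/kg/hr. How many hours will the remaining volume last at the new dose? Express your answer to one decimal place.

2.9 hours

Initial rate:
Dose = 0.15 units/kg/hr × 133 kg = 19.95 units/hr
Concentration = 60 units ÷ 71 mL = 0.8450704 units/mL
Rate = 19.95 units/hr ÷ 0.8450704 units/mL = 23.6075 mL/hr
Volume infused so far = 23.6075 mL/hr × 1.2 hr = 28.329 mL
Volume remaining = 71 − 28.329 = 42.671 mL
New rate:
Dose = 0.093 units/kg/hr × 133 kg = 12.369 units/hr
Rate = 12.369 units/hr ÷ 0.8450704 units/mL = 14.63665 mL/hr
Time remaining = 42.671 mL ÷ 14.63665 mL/hr = 2.915353 hr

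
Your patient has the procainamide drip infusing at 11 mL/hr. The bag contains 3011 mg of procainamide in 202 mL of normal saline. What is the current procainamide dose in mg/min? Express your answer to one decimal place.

2.7 mg/min

Concentration = 3011 mg ÷ 202 mL = 14.90594 mg/mL
Drug rate = 11 mL/hr × 14.90594 mg/mL = 163.9653 mg/hr
163.9653 mg/hr ÷ 60 min/hr = 2.732756 mg/min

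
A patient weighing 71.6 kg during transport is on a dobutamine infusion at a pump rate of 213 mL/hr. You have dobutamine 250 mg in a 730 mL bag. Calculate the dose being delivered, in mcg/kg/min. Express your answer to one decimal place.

17.0 mcg/kg/min

Concentration = 250 mg ÷ 730 mL = 0.3424658 mg/mL = 342.4658 mcg/mL
Drug rate = 213 mL/hr × 342.4658 mcg/mL = 72945.21 mcg/hr
72945.21 mcg/hr ÷ 60 min/hr = 1215.753 mcg/min
1215.753 mcg/min ÷ 71.6 kg = 16.9798 mcg/kg/min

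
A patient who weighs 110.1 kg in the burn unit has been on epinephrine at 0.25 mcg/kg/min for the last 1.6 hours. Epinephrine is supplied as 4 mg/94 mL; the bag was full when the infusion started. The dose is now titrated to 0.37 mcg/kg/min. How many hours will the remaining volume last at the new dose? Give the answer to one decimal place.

0.6 hours

Initial rate:
Dose = 0.25 mcg/kg/min × 110.1 kg = 27.525 mcg/min
27.525 mcg/min × 60 min/hr = 1651.5 mcg/hr
Concentration = 4 mg ÷ 94 mL = 0.04255319 mg/mL = 42.55319 mcg/mL
Rate = 1651.5 mcg/hr ÷ 42.55319 mcg/mL = 38.81025 mL/hr
Volume infused so far = 38.81025 mL/hr × 1.6 hr = 62.0964 mL
Volume remaining = 94 − 62.0964 = 31.9036 mL
New rate:
Dose = 0.37 mcg/kg/min × 110.1 kg = 40.737 mcg/min
40.737 mcg/min × 60 min/hr = 2444.22 mcg/hr
Rate = 2444.22 mcg/hr ÷ 42.55319 mcg/mL = 57.43917 mL/hr
Time remaining = 31.9036 mL ÷ 57.43917 mL/hr = 0.5554328 hr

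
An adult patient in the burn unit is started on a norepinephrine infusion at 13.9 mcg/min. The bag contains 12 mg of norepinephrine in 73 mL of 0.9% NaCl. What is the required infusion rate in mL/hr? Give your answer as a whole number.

13.9 mcg/min × 60 min/hr = 834 mcg/hr
Concentration = 12 mg ÷ 73 mL = 0.1643836 mg/mL = 164.3836 mcg/mL
Rate = 834 mcg/hr ÷ 164.3836 mcg/mL = 5.0735 mL/hr

5 mL/hr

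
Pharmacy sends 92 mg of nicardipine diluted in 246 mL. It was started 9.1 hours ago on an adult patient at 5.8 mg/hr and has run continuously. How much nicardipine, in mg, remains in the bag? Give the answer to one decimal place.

Concentration = 92 mg ÷ 246 mL = 0.3739837 mg/mL
Rate = 5.8 mg/hr ÷ 0.3739837 mg/mL = 15.5087 mL/hr
Volume infused = 15.5087 mL/hr × 9.1 hr = 141.1291 mL
Volume remaining = 246 − 141.1291 = 104.8709 mL
Drug remaining = 104.8709 mL × 0.3739837 mg/mL = 39.22 mg

39.2 mg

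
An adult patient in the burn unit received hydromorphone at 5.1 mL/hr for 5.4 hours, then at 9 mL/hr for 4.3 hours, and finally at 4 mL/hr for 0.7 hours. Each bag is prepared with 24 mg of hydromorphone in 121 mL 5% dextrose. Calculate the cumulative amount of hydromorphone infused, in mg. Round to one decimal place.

13.7 mg

Concentration = 24 mg ÷ 121 mL = 0.1983471 mg/mL
Stage 1: 5.1 mL/hr × 5.4 hr = 27.54 mL → 27.54 mL × 0.1983471 mg/mL = 5.462479 mg
Stage 2: 9 mL/hr × 4.3 hr = 38.7 mL → 38.7 mL × 0.1983471 mg/mL = 7.676033 mg
Stage 3: 4 mL/hr × 0.7 hr = 2.8 mL → 2.8 mL × 0.1983471 mg/mL = 0.5553719 mg
Total = 5.462479 + 7.676033 + 0.5553719 = 13.69388 mg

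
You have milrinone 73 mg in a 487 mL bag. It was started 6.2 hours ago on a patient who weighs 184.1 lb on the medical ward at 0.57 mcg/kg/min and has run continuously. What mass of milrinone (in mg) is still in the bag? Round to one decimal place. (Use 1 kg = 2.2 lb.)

55.3 mg

Weight = 184.1 lb ÷ 2.2 lb/kg = 83.68182 kg
Dose = 0.57 mcg/kg/min × 83.68182 kg = 47.69864 mcg/min
47.69864 mcg/min × 60 min/hr = 2861.918 mcg/hr
Concentration = 73 mg ÷ 487 mL = 0.1498973 mg/mL = 149.8973 mcg/mL
Rate = 2861.918 mcg/hr ÷ 149.8973 mcg/mL = 19.09252 mL/hr
Volume infused = 19.09252 mL/hr × 6.2 hr = 118.3736 mL
Volume remaining = 487 − 118.3736 = 368.6264 mL
Drug remaining = 368.6264 mL × 149.8973 mcg/mL = 55256.11 mcg = 55.25611 mg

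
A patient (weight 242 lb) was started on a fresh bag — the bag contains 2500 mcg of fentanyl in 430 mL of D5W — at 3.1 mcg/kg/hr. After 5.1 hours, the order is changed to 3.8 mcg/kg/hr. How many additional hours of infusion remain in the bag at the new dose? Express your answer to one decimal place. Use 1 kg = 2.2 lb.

Initial rate:
Weight = 242 lb ÷ 2.2 lb/kg = 110 kg
Dose = 3.1 mcg/kg/hr × 110 kg = 341 mcg/hr
Concentration = 2500 mcg ÷ 430 mL = 5.813953 mcg/mL
Rate = 341 mcg/hr ÷ 5.813953 mcg/mL = 58.652 mL/hr
Volume infused so far = 58.652 mL/hr × 5.1 hr = 299.1252 mL
Volume remaining = 430 − 299.1252 = 130.8748 mL
New rate:
Dose = 3.8 mcg/kg/hr × 110 kg = 418 mcg/hr
Rate = 418 mcg/hr ÷ 5.813953 mcg/mL = 71.896 mL/hr
Time remaining = 130.8748 mL ÷ 71.896 mL/hr = 1.820335 hr

1.8 hours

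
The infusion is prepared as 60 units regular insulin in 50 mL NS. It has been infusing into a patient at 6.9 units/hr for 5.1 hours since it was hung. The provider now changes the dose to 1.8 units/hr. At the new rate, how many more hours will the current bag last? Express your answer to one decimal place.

13.8 hours

Initial rate:
Concentration = 60 units ÷ 50 mL = 1.2 units/mL
Rate = 6.9 units/hr ÷ 1.2 units/mL = 5.75 mL/hr
Volume infused so far = 5.75 mL/hr × 5.1 hr = 29.325 mL
Volume remaining = 50 − 29.325 = 20.675 mL
New rate:
Rate = 1.8 units/hr ÷ 1.2 units/mL = 1.5 mL/hr
Time remaining = 20.675 mL ÷ 1.5 mL/hr = 13.78333 hr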